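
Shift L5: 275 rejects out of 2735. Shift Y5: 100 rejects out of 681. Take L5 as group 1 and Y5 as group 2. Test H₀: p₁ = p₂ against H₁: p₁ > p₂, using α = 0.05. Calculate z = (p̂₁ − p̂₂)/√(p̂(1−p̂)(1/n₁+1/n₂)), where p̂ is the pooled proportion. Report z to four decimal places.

z = -3.4579

p̂₁ = 275/2735 = 0.100548, p̂₂ = 100/681 = 0.146843.
Pooled p̂ = (275+100)/(2735+681) = 375/3416 = 0.109778.
SE = √(0.0977264 × 0.00183406) = 0.013388.
z = (0.100548 − 0.146843)/0.013388 = -0.046295/0.013388 = -3.4579.
p-value = P(Z > -3.458) ≈ 0.9997. With α = 0.05, fail to reject H₀.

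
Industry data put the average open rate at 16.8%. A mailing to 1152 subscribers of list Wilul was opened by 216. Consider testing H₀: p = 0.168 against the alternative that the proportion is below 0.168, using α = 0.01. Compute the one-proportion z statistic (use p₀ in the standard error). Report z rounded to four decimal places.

p̂ = 216/1152 ≈ 0.187500.
SE = √(p₀(1−p₀)/n) = √(0.13978/1152) = 0.011015.
z = (0.187500 − 0.168)/0.011015 = 0.019500/0.011015 = 1.7703.
p-value = P(Z < 1.770) ≈ 0.9617, so at α = 0.01 we fail to reject H₀.

z = 1.7703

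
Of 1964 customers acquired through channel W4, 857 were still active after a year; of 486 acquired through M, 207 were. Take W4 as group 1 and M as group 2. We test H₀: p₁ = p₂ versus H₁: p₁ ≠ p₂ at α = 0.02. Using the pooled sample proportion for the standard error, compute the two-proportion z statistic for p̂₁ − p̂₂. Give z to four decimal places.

p̂₁ = 857/1964 ≈ 0.436354, p̂₂ = 207/486 ≈ 0.425926.
Pooled p̂ = (857+207)/(1964+486) = 1064/2450 = 0.434286.
SE = √(p̂(1−p̂)(1/n₁+1/n₂)) = √(0.434286·0.565714·0.00256678) = √(0.00063061) = 0.025112.
z = (0.436354 − 0.425926)/0.025112 = 0.010428/0.025112 = 0.4153.
p-value = 2·P(Z > 0.415) ≈ 0.6779, so at α = 0.02 we fail to reject H₀.

z = 0.4153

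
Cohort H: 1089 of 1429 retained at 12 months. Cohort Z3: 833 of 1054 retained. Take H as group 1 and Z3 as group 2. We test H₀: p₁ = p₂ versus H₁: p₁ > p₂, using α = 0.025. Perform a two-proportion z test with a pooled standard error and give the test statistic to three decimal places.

z = -1.664

p̂₁ = 1089/1429 = 0.76207, p̂₂ = 833/1054 = 0.79032.
Pooled p̂ = (1089+833)/(1429+1054) = 1922/2483 = 0.77406.
SE = √(0.174889 × 0.00164856) = 0.01698.
z = (0.76207 − 0.79032)/0.01698 = -0.02825/0.01698 = -1.664.
p-value = P(Z > -1.664) ≈ 0.9519; since p > α = 0.025, fail to reject H₀.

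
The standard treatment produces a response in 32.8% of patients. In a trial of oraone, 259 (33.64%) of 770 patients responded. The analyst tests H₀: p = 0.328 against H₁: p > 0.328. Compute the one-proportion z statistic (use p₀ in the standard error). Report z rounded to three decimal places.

z = 0.494

p̂ = 259/770 ≈ 0.33636.
Under H₀, SE = √(0.328·0.672/770) = √(0.000286255) = 0.01692.
z = (0.33636 − 0.328)/0.01692 = 0.00836/0.01692 = 0.494.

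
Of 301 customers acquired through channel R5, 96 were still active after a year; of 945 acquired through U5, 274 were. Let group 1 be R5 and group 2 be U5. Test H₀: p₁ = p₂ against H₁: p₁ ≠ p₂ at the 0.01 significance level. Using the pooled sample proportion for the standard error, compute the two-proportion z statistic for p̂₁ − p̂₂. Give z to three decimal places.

p̂₁ = 96/301 ≈ 0.31894, p̂₂ = 274/945 ≈ 0.28995.
Pooled p̂ = (96+274)/(301+945) = 370/1246 = 0.29695.
SE = √(p̂(1−p̂)(1/n₁+1/n₂)) = √(0.29695·0.70305·0.00438046) = √(0.000914512) = 0.03024.
z = (0.31894 − 0.28995)/0.03024 = 0.02899/0.03024 = 0.959.
p-value = 2·P(Z > 0.959) ≈ 0.3377. With α = 0.01, fail to reject H₀.

z = 0.959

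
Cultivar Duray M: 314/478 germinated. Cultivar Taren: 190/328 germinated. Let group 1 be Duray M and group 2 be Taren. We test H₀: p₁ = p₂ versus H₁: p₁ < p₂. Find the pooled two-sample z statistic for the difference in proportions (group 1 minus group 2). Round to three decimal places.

p̂₁ = 314/478 = 0.65690, p̂₂ = 190/328 = 0.57927.
Pooled p̂ = (314+190)/(478+328) = 504/806 = 0.62531.
SE = √(p̂(1−p̂)(1/n₁+1/n₂)) = √(0.62531·0.37469·0.00514083) = √(0.00120448) = 0.03471.
z = (0.65690 − 0.57927)/0.03471 = 0.07763/0.03471 = 2.237.
p-value = P(Z < 2.237) ≈ 0.9874.

z = 2.237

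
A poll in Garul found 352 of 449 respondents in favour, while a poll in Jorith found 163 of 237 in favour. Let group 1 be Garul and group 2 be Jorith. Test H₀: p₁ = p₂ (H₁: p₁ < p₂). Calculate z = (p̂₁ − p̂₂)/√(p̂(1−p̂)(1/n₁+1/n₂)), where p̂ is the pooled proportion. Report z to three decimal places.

z = 2.770

p̂₁ = 352/449 ≈ 0.78396, p̂₂ = 163/237 ≈ 0.68776.
Pooled p̂ = (352+163)/(449+237) = 515/686 = 0.75073.
SE = √(p̂(1−p̂)(1/n₁+1/n₂)) = √(0.75073·0.24927·0.00644658) = √(0.00120638) = 0.03473.
z = (0.78396 − 0.68776)/0.03473 = 0.09620/0.03473 = 2.770.
p-value = P(Z < 2.770) ≈ 0.9972.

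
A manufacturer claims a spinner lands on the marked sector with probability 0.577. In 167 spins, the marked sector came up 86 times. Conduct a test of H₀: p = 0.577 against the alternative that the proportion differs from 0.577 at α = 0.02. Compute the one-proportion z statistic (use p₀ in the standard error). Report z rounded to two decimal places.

p̂ = 86/167 = 0.5150.
SE = √(p₀(1−p₀)/n) = √(0.24407/167) = 0.0382.
z = (0.5150 − 0.577)/0.0382 = -0.0620/0.0382 = -1.62.
p-value = 2·P(Z > 1.623) ≈ 0.1047; since p > α = 0.02, fail to reject H₀.

z = -1.62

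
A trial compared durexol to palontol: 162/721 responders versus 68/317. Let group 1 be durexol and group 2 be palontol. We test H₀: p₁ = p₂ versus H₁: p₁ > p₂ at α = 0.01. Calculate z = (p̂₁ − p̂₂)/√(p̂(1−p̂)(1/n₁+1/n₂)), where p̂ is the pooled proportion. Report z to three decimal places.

z = 0.364

p̂₁ = 162/721 ≈ 0.22469, p̂₂ = 68/317 ≈ 0.21451.
Pooled p̂ = (162+68)/(721+317) = 230/1038 = 0.22158.
SE = √(p̂(1−p̂)(1/n₁+1/n₂)) = √(0.22158·0.77842·0.00454154) = √(0.000783335) = 0.02799.
z = (0.22469 − 0.21451)/0.02799 = 0.01018/0.02799 = 0.364.
p-value = P(Z > 0.364) ≈ 0.3581. With α = 0.01, fail to reject H₀.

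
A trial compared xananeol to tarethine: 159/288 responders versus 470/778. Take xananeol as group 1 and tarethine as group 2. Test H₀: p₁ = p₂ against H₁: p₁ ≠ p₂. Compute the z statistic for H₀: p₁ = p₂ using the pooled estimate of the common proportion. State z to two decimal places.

p̂₁ = 159/288 = 0.5521, p̂₂ = 470/778 = 0.6041.
Pooled p̂ = (159+470)/(288+778) = 629/1066 = 0.5901.
SE = √(0.24189 × 0.00475757) = 0.0339.
z = (0.5521 − 0.6041)/0.0339 = -0.0520/0.0339 = -1.53.
Two-sided p-value ≈ 2·Φ(−1.534) = 0.1251.

z = -1.53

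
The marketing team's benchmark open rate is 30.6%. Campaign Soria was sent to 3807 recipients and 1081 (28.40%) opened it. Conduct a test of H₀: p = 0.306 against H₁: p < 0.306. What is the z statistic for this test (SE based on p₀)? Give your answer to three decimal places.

p̂ = 1081/3807 ≈ 0.28395.
Under H₀, SE = √(0.306·0.694/3807) = √(5.57825e-05) = 0.00747.
z = (0.28395 − 0.306)/0.00747 = -0.02205/0.00747 = -2.952.
p-value = P(Z < -2.952) ≈ 0.0016.

z = -2.952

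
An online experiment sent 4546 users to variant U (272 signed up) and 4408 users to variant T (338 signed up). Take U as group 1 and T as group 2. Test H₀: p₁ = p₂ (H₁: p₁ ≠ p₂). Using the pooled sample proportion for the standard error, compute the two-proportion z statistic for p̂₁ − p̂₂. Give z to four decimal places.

p̂₁ = 272/4546 = 0.0598328, p̂₂ = 338/4408 = 0.0766788.
Pooled p̂ = (272+338)/(4546+4408) = 610/8954 = 0.0681260.
SE = √(p̂(1−p̂)(1/n₁+1/n₂)) = √(0.0681260·0.9318740·0.000446834) = √(2.83672e-05) = 0.0053261.
z = (0.0598328 − 0.0766788)/0.0053261 = -0.0168460/0.0053261 = -3.1629.
Two-sided p-value ≈ 2·Φ(−3.163) = 0.0016.

z = -3.1629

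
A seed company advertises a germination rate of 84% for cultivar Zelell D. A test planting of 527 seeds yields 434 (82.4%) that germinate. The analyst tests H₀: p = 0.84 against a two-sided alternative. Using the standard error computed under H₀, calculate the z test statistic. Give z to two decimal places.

z = -1.03

p̂ = 434/527 = 0.8235.
Standard error under H₀: √(0.84×0.16/527) = 0.0160.
z = (0.8235 − 0.84)/0.0160 = -0.0165/0.0160 = -1.03.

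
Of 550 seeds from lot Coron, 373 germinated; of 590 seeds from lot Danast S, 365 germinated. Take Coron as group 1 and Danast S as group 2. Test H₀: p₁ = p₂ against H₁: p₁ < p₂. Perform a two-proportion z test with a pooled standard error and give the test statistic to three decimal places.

p̂₁ = 373/550 ≈ 0.67818, p̂₂ = 365/590 ≈ 0.61864.
Pooled p̂ = (373+365)/(550+590) = 738/1140 = 0.64737.
SE = √(0.228283 × 0.0035131) = 0.02832.
z = (0.67818 − 0.61864)/0.02832 = 0.05954/0.02832 = 2.102.
p-value = P(Z < 2.102) ≈ 0.9822.

z = 2.102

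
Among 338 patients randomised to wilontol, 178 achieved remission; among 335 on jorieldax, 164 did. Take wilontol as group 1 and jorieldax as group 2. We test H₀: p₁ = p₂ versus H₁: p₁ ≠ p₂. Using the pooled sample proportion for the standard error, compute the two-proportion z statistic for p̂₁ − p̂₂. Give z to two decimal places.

p̂₁ = 178/338 ≈ 0.5266, p̂₂ = 164/335 ≈ 0.4896.
Pooled p̂ = (178+164)/(338+335) = 342/673 = 0.5082.
SE = √(p̂(1−p̂)(1/n₁+1/n₂)) = √(0.5082·0.4918·0.00594365) = √(0.00148552) = 0.0385.
z = (0.5266 − 0.4896)/0.0385 = 0.0370/0.0385 = 0.96.
Two-sided p-value ≈ 2·Φ(−0.962) = 0.3361.

z = 0.96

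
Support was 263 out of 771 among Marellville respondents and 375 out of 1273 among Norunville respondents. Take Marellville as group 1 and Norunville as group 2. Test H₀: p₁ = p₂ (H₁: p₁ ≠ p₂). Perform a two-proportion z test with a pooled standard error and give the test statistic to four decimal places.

p̂₁ = 263/771 = 0.341115, p̂₂ = 375/1273 = 0.294580.
Pooled p̂ = (263+375)/(771+1273) = 638/2044 = 0.312133.
SE = √(p̂(1−p̂)(1/n₁+1/n₂)) = √(0.312133·0.687867·0.00208256) = √(0.000447139) = 0.021146.
z = (0.341115 − 0.294580)/0.021146 = 0.046535/0.021146 = 2.2007.
p-value = 2·P(Z > 2.201) ≈ 0.0278.

z = 2.2007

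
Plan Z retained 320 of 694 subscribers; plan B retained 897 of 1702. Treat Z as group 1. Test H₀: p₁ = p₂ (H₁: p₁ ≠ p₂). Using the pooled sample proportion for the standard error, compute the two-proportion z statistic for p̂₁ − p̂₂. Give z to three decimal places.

p̂₁ = 320/694 = 0.46110, p̂₂ = 897/1702 = 0.52703.
Pooled p̂ = (320+897)/(694+1702) = 1217/2396 = 0.50793.
SE = √(p̂(1−p̂)(1/n₁+1/n₂)) = √(0.50793·0.49207·0.00202847) = √(0.000506989) = 0.02252.
z = (0.46110 − 0.52703)/0.02252 = -0.06593/0.02252 = -2.928.
p-value = 2·P(Z > 2.928) ≈ 0.0034.

z = -2.928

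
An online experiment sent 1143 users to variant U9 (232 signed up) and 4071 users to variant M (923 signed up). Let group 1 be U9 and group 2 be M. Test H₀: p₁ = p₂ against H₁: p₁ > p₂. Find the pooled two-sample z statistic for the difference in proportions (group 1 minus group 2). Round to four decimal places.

p̂₁ = 232/1143 = 0.202975, p̂₂ = 923/4071 = 0.226726.
Pooled p̂ = (232+923)/(1143+4071) = 1155/5214 = 0.221519.
SE = √(0.172448 × 0.00112053) = 0.013901.
z = (0.202975 − 0.226726)/0.013901 = -0.023751/0.013901 = -1.7086.
p-value = P(Z > -1.709) ≈ 0.9562.

z = -1.7086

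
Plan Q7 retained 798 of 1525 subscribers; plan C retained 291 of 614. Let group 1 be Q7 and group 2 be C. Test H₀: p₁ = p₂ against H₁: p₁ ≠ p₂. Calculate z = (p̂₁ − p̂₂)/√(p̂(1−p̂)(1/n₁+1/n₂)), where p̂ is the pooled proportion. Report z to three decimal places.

z = 2.065

p̂₁ = 798/1525 ≈ 0.52328, p̂₂ = 291/614 ≈ 0.47394.
Pooled p̂ = (798+291)/(1525+614) = 1089/2139 = 0.50912.
SE = √(p̂(1−p̂)(1/n₁+1/n₂)) = √(0.50912·0.49088·0.0022844) = √(0.000570911) = 0.02389.
z = (0.52328 − 0.47394)/0.02389 = 0.04934/0.02389 = 2.065.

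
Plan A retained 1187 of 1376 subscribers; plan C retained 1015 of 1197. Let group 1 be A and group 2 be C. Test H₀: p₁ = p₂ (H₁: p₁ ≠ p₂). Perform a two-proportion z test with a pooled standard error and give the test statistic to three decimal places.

z = 1.058

p̂₁ = 1187/1376 = 0.862645, p̂₂ = 1015/1197 = 0.847953.
Pooled p̂ = (1187+1015)/(1376+1197) = 2202/2573 = 0.855810.
SE = √(p̂(1−p̂)(1/n₁+1/n₂)) = √(0.855810·0.144190·0.00156217) = √(0.00019277) = 0.013884.
z = (0.862645 − 0.847953)/0.013884 = 0.014692/0.013884 = 1.058.
p-value = 2·P(Z > 1.058) ≈ 0.2900.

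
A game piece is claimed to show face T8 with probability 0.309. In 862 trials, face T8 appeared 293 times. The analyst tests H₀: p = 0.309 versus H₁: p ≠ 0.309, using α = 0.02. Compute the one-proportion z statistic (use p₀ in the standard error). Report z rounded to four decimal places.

z = 1.9638

p̂ = 293/862 = 0.3399072.
SE = √(p₀(1−p₀)/n) = √(0.21352/862) = 0.0157385.
z = (0.3399072 − 0.309)/0.0157385 = 0.0309072/0.0157385 = 1.9638.
p-value = 2·P(Z > 1.964) ≈ 0.0496, so at α = 0.02 we fail to reject H₀.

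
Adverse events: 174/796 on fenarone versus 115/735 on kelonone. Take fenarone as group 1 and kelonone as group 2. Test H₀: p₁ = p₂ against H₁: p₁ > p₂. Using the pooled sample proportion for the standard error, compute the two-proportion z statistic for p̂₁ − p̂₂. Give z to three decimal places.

p̂₁ = 174/796 ≈ 0.218593, p̂₂ = 115/735 ≈ 0.156463.
Pooled p̂ = (174+115)/(796+735) = 289/1531 = 0.188766.
SE = √(0.153133 × 0.00261683) = 0.020018.
z = (0.218593 − 0.156463)/0.020018 = 0.062130/0.020018 = 3.104.
p-value = P(Z > 3.104) ≈ 0.0010.

z = 3.104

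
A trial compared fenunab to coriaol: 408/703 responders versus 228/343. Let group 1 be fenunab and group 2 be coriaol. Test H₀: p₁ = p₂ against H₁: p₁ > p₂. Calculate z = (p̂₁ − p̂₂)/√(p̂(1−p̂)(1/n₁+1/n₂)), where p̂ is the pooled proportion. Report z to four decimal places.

p̂₁ = 408/703 ≈ 0.580370, p̂₂ = 228/343 ≈ 0.664723.
Pooled p̂ = (408+228)/(703+343) = 636/1046 = 0.608031.
SE = √(p̂(1−p̂)(1/n₁+1/n₂)) = √(0.608031·0.391969·0.00433793) = √(0.00103386) = 0.032154.
z = (0.580370 − 0.664723)/0.032154 = -0.084353/0.032154 = -2.6234.

z = -2.6234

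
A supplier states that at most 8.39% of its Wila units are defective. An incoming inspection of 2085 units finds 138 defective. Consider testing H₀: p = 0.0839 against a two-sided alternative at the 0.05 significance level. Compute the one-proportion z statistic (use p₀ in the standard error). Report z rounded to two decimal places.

p̂ = 138/2085 = 0.06619.
SE = √(p₀(1−p₀)/n) = √(0.076861/2085) = 0.00607.
z = (0.06619 − 0.0839)/0.00607 = -0.01771/0.00607 = -2.92.
p-value = 2·P(Z > 2.917) ≈ 0.0035; since p < α = 0.05, reject H₀.

z = -2.92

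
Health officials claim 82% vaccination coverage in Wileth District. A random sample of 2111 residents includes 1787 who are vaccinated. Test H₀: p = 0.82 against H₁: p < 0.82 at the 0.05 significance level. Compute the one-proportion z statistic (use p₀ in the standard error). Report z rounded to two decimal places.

z = 3.17

p̂ = 1787/2111 = 0.84652.
Under H₀, SE = √(0.82·0.18/2111) = √(6.99195e-05) = 0.00836.
z = (0.84652 − 0.82)/0.00836 = 0.02652/0.00836 = 3.17.
p-value = P(Z < 3.171) ≈ 0.9992; since p > α = 0.05, fail to reject H₀.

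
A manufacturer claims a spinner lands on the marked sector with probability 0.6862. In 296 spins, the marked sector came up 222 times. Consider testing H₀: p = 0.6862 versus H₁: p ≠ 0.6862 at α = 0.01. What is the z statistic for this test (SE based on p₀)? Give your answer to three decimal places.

z = 2.365

p̂ = 222/296 = 0.750000.
Standard error under H₀: √(0.6862×0.3138/296) = 0.026972.
z = (0.750000 − 0.6862)/0.026972 = 0.063800/0.026972 = 2.365.
Two-sided p-value ≈ 2·Φ(−2.365) = 0.0180; since p > α = 0.01, fail to reject H₀.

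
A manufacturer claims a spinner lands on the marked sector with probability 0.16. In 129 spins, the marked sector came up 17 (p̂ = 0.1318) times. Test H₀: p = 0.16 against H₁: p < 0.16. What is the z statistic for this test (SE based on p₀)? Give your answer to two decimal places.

z = -0.87

p̂ = 17/129 ≈ 0.1318.
Under H₀, SE = √(0.16·0.84/129) = √(0.00104186) = 0.0323.
z = (0.1318 − 0.16)/0.0323 = -0.0282/0.0323 = -0.87.
p-value = P(Z < -0.874) ≈ 0.1910.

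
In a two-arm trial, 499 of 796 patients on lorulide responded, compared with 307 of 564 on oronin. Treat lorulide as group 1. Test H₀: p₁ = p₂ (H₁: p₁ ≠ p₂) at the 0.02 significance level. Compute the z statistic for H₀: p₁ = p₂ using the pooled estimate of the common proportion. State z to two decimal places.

z = 3.05

p̂₁ = 499/796 ≈ 0.62688, p̂₂ = 307/564 ≈ 0.54433.
Pooled p̂ = (499+307)/(796+564) = 806/1360 = 0.59265.
SE = √(p̂(1−p̂)(1/n₁+1/n₂)) = √(0.59265·0.40735·0.00302933) = √(0.000731331) = 0.02704.
z = (0.62688 − 0.54433)/0.02704 = 0.08255/0.02704 = 3.05.
p-value = 2·P(Z > 3.053) ≈ 0.0023. With α = 0.02, reject H₀.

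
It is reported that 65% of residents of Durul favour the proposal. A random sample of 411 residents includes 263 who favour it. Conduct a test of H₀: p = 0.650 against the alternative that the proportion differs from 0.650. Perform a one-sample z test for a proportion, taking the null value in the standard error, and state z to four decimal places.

z = -0.4292

p̂ = 263/411 = 0.639903.
SE = √(p₀(1−p₀)/n) = √(0.2275/411) = 0.023527.
z = (0.639903 − 0.65)/0.023527 = -0.010097/0.023527 = -0.4292.
Two-sided p-value ≈ 2·Φ(−0.429) = 0.6678.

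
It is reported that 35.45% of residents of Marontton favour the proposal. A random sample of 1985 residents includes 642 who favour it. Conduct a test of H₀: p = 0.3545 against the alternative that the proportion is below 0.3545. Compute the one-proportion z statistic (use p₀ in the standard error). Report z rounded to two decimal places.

p̂ = 642/1985 ≈ 0.32343.
Under H₀, SE = √(0.3545·0.6455/1985) = √(0.000115279) = 0.01074.
z = (0.32343 − 0.3545)/0.01074 = -0.03107/0.01074 = -2.89.

z = -2.89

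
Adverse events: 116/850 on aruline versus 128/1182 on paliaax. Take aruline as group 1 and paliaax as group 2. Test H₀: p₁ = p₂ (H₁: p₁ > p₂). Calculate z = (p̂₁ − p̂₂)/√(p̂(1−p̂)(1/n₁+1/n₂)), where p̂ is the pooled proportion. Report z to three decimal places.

z = 1.928

p̂₁ = 116/850 = 0.136471, p̂₂ = 128/1182 = 0.108291.
Pooled p̂ = (116+128)/(850+1182) = 244/2032 = 0.120079.
SE = √(p̂(1−p̂)(1/n₁+1/n₂)) = √(0.120079·0.879921·0.00202249) = √(0.000213696) = 0.014618.
z = (0.136471 − 0.108291)/0.014618 = 0.028180/0.014618 = 1.928.
p-value = P(Z > 1.928) ≈ 0.0269.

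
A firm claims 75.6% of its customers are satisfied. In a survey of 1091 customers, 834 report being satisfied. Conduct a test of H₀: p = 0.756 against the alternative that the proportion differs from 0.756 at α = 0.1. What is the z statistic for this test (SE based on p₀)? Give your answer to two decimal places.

p̂ = 834/1091 = 0.7644.
Under H₀, SE = √(0.756·0.244/1091) = √(0.000169078) = 0.0130.
z = (0.7644 − 0.756)/0.0130 = 0.0084/0.0130 = 0.65.
Two-sided p-value ≈ 2·Φ(−0.649) = 0.5165; since p > α = 0.1, fail to reject H₀.

z = 0.65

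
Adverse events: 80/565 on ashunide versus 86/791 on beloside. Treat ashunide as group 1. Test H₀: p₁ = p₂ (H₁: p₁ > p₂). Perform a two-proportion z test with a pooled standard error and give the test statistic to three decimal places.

z = 1.821

p̂₁ = 80/565 ≈ 0.14159, p̂₂ = 86/791 ≈ 0.10872.
Pooled p̂ = (80+86)/(565+791) = 166/1356 = 0.12242.
SE = √(0.107432 × 0.00303413) = 0.01805.
z = (0.14159 − 0.10872)/0.01805 = 0.03287/0.01805 = 1.821.
p-value = P(Z > 1.821) ≈ 0.0343.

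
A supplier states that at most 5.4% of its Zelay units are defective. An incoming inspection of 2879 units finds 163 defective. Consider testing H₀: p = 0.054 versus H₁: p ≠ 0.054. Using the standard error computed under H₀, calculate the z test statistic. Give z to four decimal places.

z = 0.6212

p̂ = 163/2879 ≈ 0.05661688.
Under H₀, SE = √(0.054·0.946/2879) = √(1.77437e-05) = 0.00421232.
z = (0.05661688 − 0.054)/0.00421232 = 0.00261688/0.00421232 = 0.6212.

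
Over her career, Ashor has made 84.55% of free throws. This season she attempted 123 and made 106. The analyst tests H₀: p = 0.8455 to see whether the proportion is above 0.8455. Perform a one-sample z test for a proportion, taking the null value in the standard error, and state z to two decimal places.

p̂ = 106/123 ≈ 0.8618.
Standard error under H₀: √(0.8455×0.1545/123) = 0.0326.
z = (0.8618 − 0.8455)/0.0326 = 0.0163/0.0326 = 0.50.

z = 0.50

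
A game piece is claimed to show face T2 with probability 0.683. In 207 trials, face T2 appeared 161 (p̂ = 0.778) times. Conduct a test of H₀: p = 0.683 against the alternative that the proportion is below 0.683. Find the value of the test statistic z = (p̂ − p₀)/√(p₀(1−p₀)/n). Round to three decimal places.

z = 2.931

p̂ = 161/207 = 0.77778.
SE = √(p₀(1−p₀)/n) = √(0.21651/207) = 0.03234.
z = (0.77778 − 0.683)/0.03234 = 0.09478/0.03234 = 2.931.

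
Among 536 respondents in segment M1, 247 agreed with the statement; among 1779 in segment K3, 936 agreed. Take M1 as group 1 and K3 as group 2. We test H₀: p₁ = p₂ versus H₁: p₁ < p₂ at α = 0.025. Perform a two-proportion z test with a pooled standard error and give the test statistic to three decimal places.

p̂₁ = 247/536 ≈ 0.46082, p̂₂ = 936/1779 ≈ 0.52614.
Pooled p̂ = (247+936)/(536+1779) = 1183/2315 = 0.51102.
SE = √(0.249879 × 0.00242779) = 0.02463.
z = (0.46082 − 0.52614)/0.02463 = -0.06532/0.02463 = -2.652.
p-value = P(Z < -2.652) ≈ 0.0040, so at α = 0.025 we reject H₀.

z = -2.652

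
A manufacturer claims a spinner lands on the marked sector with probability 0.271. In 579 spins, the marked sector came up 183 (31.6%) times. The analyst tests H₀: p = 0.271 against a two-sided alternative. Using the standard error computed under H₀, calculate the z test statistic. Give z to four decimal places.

p̂ = 183/579 ≈ 0.316062.
Standard error under H₀: √(0.271×0.729/579) = 0.018472.
z = (0.316062 − 0.271)/0.018472 = 0.045062/0.018472 = 2.4395.

z = 2.4395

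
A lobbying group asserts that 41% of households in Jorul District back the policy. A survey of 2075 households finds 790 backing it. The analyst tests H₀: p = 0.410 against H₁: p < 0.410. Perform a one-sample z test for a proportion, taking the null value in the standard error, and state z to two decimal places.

p̂ = 790/2075 ≈ 0.3807.
Under H₀, SE = √(0.41·0.59/2075) = √(0.000116578) = 0.0108.
z = (0.3807 − 0.41)/0.0108 = -0.0293/0.0108 = -2.71.

z = -2.71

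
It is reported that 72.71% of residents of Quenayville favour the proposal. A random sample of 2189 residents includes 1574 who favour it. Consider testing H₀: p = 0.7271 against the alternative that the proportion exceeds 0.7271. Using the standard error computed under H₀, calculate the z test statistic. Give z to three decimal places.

z = -0.846

p̂ = 1574/2189 = 0.71905.
SE = √(p₀(1−p₀)/n) = √(0.19843/2189) = 0.00952.
z = (0.71905 − 0.7271)/0.00952 = -0.00805/0.00952 = -0.846.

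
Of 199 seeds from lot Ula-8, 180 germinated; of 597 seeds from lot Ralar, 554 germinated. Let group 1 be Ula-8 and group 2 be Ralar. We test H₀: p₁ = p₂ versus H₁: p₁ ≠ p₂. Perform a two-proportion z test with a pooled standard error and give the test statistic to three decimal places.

p̂₁ = 180/199 = 0.90452, p̂₂ = 554/597 = 0.92797.
Pooled p̂ = (180+554)/(199+597) = 734/796 = 0.92211.
SE = √(p̂(1−p̂)(1/n₁+1/n₂)) = √(0.92211·0.07789·0.00670017) = √(0.000481224) = 0.02194.
z = (0.90452 − 0.92797)/0.02194 = -0.02345/0.02194 = -1.069.

z = -1.069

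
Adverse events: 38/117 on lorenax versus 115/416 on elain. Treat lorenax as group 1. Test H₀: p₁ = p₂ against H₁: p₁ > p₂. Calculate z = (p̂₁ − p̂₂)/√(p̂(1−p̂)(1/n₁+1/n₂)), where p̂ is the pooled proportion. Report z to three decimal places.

p̂₁ = 38/117 ≈ 0.32479, p̂₂ = 115/416 ≈ 0.27644.
Pooled p̂ = (38+115)/(117+416) = 153/533 = 0.28705.
SE = √(0.204654 × 0.0109509) = 0.04734.
z = (0.32479 − 0.27644)/0.04734 = 0.04835/0.04734 = 1.021.

z = 1.021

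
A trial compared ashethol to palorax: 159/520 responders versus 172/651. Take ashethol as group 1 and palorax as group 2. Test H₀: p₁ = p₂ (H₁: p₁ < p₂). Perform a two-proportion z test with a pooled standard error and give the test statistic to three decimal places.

z = 1.569

p̂₁ = 159/520 = 0.30577, p̂₂ = 172/651 = 0.26421.
Pooled p̂ = (159+172)/(520+651) = 331/1171 = 0.28266.
SE = √(p̂(1−p̂)(1/n₁+1/n₂)) = √(0.28266·0.71734·0.00345918) = √(0.0007014) = 0.02648.
z = (0.30577 − 0.26421)/0.02648 = 0.04156/0.02648 = 1.569.
p-value = P(Z < 1.569) ≈ 0.9417.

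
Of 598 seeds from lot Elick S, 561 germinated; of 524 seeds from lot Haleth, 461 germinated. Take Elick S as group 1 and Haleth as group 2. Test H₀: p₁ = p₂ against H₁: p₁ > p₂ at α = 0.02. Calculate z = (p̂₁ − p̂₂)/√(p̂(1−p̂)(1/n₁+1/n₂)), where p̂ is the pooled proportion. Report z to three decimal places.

z = 3.423

p̂₁ = 561/598 = 0.93813, p̂₂ = 461/524 = 0.87977.
Pooled p̂ = (561+461)/(598+524) = 1022/1122 = 0.91087.
SE = √(0.081183 × 0.00358064) = 0.01705.
z = (0.93813 − 0.87977)/0.01705 = 0.05836/0.01705 = 3.423.
p-value = P(Z > 3.423) ≈ 0.0003. With α = 0.02, reject H₀.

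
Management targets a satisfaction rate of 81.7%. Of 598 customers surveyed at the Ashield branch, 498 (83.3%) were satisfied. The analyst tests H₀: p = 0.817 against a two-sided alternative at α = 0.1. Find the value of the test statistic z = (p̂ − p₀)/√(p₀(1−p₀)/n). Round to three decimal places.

p̂ = 498/598 ≈ 0.83278.
Under H₀, SE = √(0.817·0.183/598) = √(0.000250018) = 0.01581.
z = (0.83278 − 0.817)/0.01581 = 0.01578/0.01581 = 0.998.
p-value = 2·P(Z > 0.998) ≈ 0.3184. With α = 0.1, fail to reject H₀.

z = 0.998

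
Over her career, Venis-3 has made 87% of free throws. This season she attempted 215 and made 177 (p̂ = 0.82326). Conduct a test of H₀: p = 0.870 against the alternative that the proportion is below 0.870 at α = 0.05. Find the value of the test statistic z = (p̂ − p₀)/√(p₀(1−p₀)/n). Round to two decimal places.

p̂ = 177/215 ≈ 0.8233.
SE = √(p₀(1−p₀)/n) = √(0.1131/215) = 0.0229.
z = (0.8233 − 0.87)/0.0229 = -0.0467/0.0229 = -2.04.
p-value = P(Z < -2.038) ≈ 0.0208. With α = 0.05, reject H₀.

z = -2.04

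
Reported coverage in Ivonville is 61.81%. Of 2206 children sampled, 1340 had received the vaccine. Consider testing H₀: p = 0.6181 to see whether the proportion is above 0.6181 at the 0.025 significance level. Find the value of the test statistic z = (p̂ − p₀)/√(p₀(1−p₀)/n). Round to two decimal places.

z = -1.03

p̂ = 1340/2206 ≈ 0.60743.
Standard error under H₀: √(0.6181×0.3819/2206) = 0.01034.
z = (0.60743 − 0.6181)/0.01034 = -0.01067/0.01034 = -1.03.
p-value = P(Z > -1.031) ≈ 0.8487; since p > α = 0.025, fail to reject H₀.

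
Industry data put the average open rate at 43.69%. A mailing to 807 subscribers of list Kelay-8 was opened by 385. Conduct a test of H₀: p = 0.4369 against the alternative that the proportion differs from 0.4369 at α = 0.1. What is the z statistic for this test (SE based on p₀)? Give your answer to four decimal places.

p̂ = 385/807 ≈ 0.477076.
Standard error under H₀: √(0.4369×0.5631/807) = 0.017460.
z = (0.477076 − 0.4369)/0.017460 = 0.040176/0.017460 = 2.3010.
Two-sided p-value ≈ 2·Φ(−2.301) = 0.0214; since p < α = 0.1, reject H₀.

z = 2.3010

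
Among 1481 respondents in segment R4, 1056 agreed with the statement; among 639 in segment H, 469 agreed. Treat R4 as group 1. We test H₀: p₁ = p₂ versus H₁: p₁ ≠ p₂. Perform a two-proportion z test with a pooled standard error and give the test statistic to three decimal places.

p̂₁ = 1056/1481 ≈ 0.71303, p̂₂ = 469/639 ≈ 0.73396.
Pooled p̂ = (1056+469)/(1481+639) = 1525/2120 = 0.71934.
SE = √(0.20189 × 0.00224016) = 0.02127.
z = (0.71303 − 0.73396)/0.02127 = -0.02093/0.02127 = -0.984.

z = -0.984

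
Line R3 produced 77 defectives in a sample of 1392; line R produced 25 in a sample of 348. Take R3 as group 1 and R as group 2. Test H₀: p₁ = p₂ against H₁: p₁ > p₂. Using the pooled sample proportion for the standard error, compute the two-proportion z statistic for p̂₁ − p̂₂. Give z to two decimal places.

p̂₁ = 77/1392 ≈ 0.0553, p̂₂ = 25/348 ≈ 0.0718.
Pooled p̂ = (77+25)/(1392+348) = 102/1740 = 0.0586.
SE = √(0.0551843 × 0.00359195) = 0.0141.
z = (0.0553 − 0.0718)/0.0141 = -0.0165/0.0141 = -1.17.
p-value = P(Z > -1.174) ≈ 0.8797.

z = -1.17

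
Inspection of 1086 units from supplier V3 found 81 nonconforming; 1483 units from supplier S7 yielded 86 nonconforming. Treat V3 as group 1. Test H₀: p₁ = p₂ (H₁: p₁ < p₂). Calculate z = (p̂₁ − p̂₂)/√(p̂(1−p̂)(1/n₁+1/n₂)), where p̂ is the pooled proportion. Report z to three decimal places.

p̂₁ = 81/1086 = 0.07459, p̂₂ = 86/1483 = 0.05799.
Pooled p̂ = (81+86)/(1086+1483) = 167/2569 = 0.06501.
SE = √(p̂(1−p̂)(1/n₁+1/n₂)) = √(0.06501·0.93499·0.00159512) = √(9.69515e-05) = 0.00985.
z = (0.07459 − 0.05799)/0.00985 = 0.01660/0.00985 = 1.685.
p-value = P(Z < 1.685) ≈ 0.9540.

z = 1.685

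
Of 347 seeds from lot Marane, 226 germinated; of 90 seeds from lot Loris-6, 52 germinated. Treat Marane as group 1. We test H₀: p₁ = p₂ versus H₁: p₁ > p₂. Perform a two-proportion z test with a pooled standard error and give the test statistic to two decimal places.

z = 1.29

p̂₁ = 226/347 ≈ 0.6513, p̂₂ = 52/90 ≈ 0.5778.
Pooled p̂ = (226+52)/(347+90) = 278/437 = 0.6362.
SE = √(p̂(1−p̂)(1/n₁+1/n₂)) = √(0.6362·0.3638·0.013993) = √(0.00323883) = 0.0569.
z = (0.6513 − 0.5778)/0.0569 = 0.0735/0.0569 = 1.29.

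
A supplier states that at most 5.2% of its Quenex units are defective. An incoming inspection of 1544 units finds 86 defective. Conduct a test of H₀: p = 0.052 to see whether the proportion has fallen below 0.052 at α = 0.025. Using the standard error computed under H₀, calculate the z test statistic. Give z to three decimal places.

z = 0.655

p̂ = 86/1544 = 0.05570.
Standard error under H₀: √(0.052×0.948/1544) = 0.00565.
z = (0.05570 − 0.052)/0.00565 = 0.00370/0.00565 = 0.655.
p-value = P(Z < 0.655) ≈ 0.7437. With α = 0.025, fail to reject H₀.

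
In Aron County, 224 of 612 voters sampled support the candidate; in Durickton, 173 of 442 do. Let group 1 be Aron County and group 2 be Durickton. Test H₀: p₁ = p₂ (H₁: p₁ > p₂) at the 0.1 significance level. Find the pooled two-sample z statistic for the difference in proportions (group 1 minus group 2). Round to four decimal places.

p̂₁ = 224/612 ≈ 0.366013, p̂₂ = 173/442 ≈ 0.391403.
Pooled p̂ = (224+173)/(612+442) = 397/1054 = 0.376660.
SE = √(p̂(1−p̂)(1/n₁+1/n₂)) = √(0.376660·0.623340·0.00389643) = √(0.000914832) = 0.030246.
z = (0.366013 − 0.391403)/0.030246 = -0.025390/0.030246 = -0.8394.
p-value = P(Z > -0.839) ≈ 0.7994; since p > α = 0.1, fail to reject H₀.

z = -0.8394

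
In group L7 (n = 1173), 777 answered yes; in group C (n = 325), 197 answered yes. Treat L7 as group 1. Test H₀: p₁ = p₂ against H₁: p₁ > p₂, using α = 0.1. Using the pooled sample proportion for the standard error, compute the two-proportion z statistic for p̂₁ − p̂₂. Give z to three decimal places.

p̂₁ = 777/1173 ≈ 0.66240, p̂₂ = 197/325 ≈ 0.60615.
Pooled p̂ = (777+197)/(1173+325) = 974/1498 = 0.65020.
SE = √(0.22744 × 0.00392944) = 0.02989.
z = (0.66240 − 0.60615)/0.02989 = 0.05625/0.02989 = 1.882.
p-value = P(Z > 1.882) ≈ 0.0299. With α = 0.1, reject H₀.

z = 1.882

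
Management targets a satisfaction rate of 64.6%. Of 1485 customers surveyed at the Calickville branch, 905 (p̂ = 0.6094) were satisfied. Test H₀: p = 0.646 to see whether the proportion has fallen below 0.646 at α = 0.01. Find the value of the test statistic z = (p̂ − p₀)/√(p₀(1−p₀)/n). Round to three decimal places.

z = -2.947

p̂ = 905/1485 = 0.60943.
Standard error under H₀: √(0.646×0.354/1485) = 0.01241.
z = (0.60943 − 0.646)/0.01241 = -0.03657/0.01241 = -2.947.
p-value = P(Z < -2.947) ≈ 0.0016; since p < α = 0.01, reject H₀.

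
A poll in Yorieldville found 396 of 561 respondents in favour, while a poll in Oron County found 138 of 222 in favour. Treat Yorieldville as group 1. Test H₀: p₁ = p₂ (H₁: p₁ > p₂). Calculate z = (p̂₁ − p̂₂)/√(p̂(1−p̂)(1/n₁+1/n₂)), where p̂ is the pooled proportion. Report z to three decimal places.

z = 2.282

p̂₁ = 396/561 ≈ 0.70588, p̂₂ = 138/222 ≈ 0.62162.
Pooled p̂ = (396+138)/(561+222) = 534/783 = 0.68199.
SE = √(p̂(1−p̂)(1/n₁+1/n₂)) = √(0.68199·0.31801·0.00628704) = √(0.00136352) = 0.03693.
z = (0.70588 − 0.62162)/0.03693 = 0.08426/0.03693 = 2.282.
p-value = P(Z > 2.282) ≈ 0.0112.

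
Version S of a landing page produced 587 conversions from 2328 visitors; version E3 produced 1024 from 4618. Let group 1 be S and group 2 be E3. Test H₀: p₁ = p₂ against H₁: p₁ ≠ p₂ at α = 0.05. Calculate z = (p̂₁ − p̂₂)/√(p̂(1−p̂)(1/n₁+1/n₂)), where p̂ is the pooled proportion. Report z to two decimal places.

p̂₁ = 587/2328 ≈ 0.25215, p̂₂ = 1024/4618 ≈ 0.22174.
Pooled p̂ = (587+1024)/(2328+4618) = 1611/6946 = 0.23193.
SE = √(p̂(1−p̂)(1/n₁+1/n₂)) = √(0.23193·0.76807·0.000646097) = √(0.000115095) = 0.01073.
z = (0.25215 − 0.22174)/0.01073 = 0.03041/0.01073 = 2.83.
p-value = 2·P(Z > 2.834) ≈ 0.0046, so at α = 0.05 we reject H₀.

z = 2.83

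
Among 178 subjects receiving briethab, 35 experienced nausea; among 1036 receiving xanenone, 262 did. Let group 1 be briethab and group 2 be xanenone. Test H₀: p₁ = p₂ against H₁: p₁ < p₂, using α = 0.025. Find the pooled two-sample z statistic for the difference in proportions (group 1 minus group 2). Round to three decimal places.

p̂₁ = 35/178 ≈ 0.19663, p̂₂ = 262/1036 ≈ 0.25290.
Pooled p̂ = (35+262)/(178+1036) = 297/1214 = 0.24465.
SE = √(0.184794 × 0.00658323) = 0.03488.
z = (0.19663 − 0.25290)/0.03488 = -0.05627/0.03488 = -1.613.
p-value = P(Z < -1.613) ≈ 0.0534; since p > α = 0.025, fail to reject H₀.

z = -1.613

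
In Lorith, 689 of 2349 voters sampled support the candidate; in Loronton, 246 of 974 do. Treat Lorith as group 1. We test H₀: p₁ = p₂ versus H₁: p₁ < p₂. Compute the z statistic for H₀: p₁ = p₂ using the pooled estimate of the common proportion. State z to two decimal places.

z = 2.38

p̂₁ = 689/2349 ≈ 0.2933, p̂₂ = 246/974 ≈ 0.2526.
Pooled p̂ = (689+246)/(2349+974) = 935/3323 = 0.2814.
SE = √(0.202202 × 0.00145241) = 0.0171.
z = (0.2933 − 0.2526)/0.0171 = 0.0407/0.0171 = 2.38.
p-value = P(Z < 2.378) ≈ 0.9913.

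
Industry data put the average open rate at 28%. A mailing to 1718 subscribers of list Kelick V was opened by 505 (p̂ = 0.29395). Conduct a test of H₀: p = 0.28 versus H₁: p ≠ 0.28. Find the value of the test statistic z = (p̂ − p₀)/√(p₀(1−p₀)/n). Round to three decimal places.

z = 1.287

p̂ = 505/1718 = 0.293946.
SE = √(p₀(1−p₀)/n) = √(0.2016/1718) = 0.010833.
z = (0.293946 − 0.28)/0.010833 = 0.013946/0.010833 = 1.287.
Two-sided p-value ≈ 2·Φ(−1.287) = 0.1979.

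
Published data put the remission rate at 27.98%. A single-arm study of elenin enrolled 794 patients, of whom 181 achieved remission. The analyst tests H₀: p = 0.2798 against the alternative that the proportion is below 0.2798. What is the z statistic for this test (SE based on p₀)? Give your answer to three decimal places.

z = -3.254

p̂ = 181/794 = 0.22796.
Under H₀, SE = √(0.2798·0.7202/794) = √(0.000253793) = 0.01593.
z = (0.22796 − 0.2798)/0.01593 = -0.05184/0.01593 = -3.254.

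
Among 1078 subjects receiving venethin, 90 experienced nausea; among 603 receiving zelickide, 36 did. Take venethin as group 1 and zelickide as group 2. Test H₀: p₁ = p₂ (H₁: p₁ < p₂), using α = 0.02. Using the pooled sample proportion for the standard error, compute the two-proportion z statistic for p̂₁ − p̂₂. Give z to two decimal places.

z = 1.78

p̂₁ = 90/1078 = 0.0835, p̂₂ = 36/603 = 0.0597.
Pooled p̂ = (90+36)/(1078+603) = 126/1681 = 0.0750.
SE = √(0.0693371 × 0.00258602) = 0.0134.
z = (0.0835 − 0.0597)/0.0134 = 0.0238/0.0134 = 1.78.
p-value = P(Z < 1.776) ≈ 0.9622. With α = 0.02, fail to reject H₀.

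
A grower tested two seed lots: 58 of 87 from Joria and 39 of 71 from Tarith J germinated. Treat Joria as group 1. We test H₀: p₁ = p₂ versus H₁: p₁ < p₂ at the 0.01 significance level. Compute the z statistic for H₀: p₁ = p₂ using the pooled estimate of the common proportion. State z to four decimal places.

p̂₁ = 58/87 = 0.666667, p̂₂ = 39/71 = 0.549296.
Pooled p̂ = (58+39)/(87+71) = 97/158 = 0.613924.
SE = √(p̂(1−p̂)(1/n₁+1/n₂)) = √(0.613924·0.386076·0.0255788) = √(0.00606271) = 0.077863.
z = (0.666667 − 0.549296)/0.077863 = 0.117371/0.077863 = 1.5074.
p-value = P(Z < 1.507) ≈ 0.9341. With α = 0.01, fail to reject H₀.

z = 1.5074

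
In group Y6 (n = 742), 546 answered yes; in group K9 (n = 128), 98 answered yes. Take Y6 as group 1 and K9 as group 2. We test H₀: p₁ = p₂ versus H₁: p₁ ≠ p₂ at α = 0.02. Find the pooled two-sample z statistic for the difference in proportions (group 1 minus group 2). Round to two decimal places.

p̂₁ = 546/742 = 0.7358, p̂₂ = 98/128 = 0.7656.
Pooled p̂ = (546+98)/(742+128) = 644/870 = 0.7402.
SE = √(p̂(1−p̂)(1/n₁+1/n₂)) = √(0.7402·0.2598·0.00916021) = √(0.00176141) = 0.0420.
z = (0.7358 − 0.7656)/0.0420 = -0.0298/0.0420 = -0.71.
p-value = 2·P(Z > 0.709) ≈ 0.4780; since p > α = 0.02, fail to reject H₀.

z = -0.71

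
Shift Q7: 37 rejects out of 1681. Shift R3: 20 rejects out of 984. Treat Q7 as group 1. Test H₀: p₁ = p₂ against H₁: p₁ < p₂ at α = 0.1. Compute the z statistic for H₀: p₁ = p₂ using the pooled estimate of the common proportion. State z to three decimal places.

z = 0.290

p̂₁ = 37/1681 = 0.022011, p̂₂ = 20/984 = 0.020325.
Pooled p̂ = (37+20)/(1681+984) = 57/2665 = 0.021388.
SE = √(p̂(1−p̂)(1/n₁+1/n₂)) = √(0.021388·0.978612·0.00161114) = √(3.37227e-05) = 0.005807.
z = (0.022011 − 0.020325)/0.005807 = 0.001686/0.005807 = 0.290.
p-value = P(Z < 0.290) ≈ 0.6142; since p > α = 0.1, fail to reject H₀.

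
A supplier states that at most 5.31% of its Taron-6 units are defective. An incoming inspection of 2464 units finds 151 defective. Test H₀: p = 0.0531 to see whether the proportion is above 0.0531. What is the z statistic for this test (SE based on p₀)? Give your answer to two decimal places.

p̂ = 151/2464 ≈ 0.06128.
SE = √(p₀(1−p₀)/n) = √(0.05028/2464) = 0.00452.
z = (0.06128 − 0.0531)/0.00452 = 0.00818/0.00452 = 1.81.

z = 1.81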